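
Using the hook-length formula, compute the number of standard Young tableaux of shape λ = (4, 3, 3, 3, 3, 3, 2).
# SYT of shape (4, 3, 3, 3, 3, 3, 2) = 19953648

Hook-length formula: f^λ = n! / Π hook(c), product over all cells c of the Young diagram. For λ = (4, 3, 3, 3, 3, 3, 2), n = 21 boxes. Hook lengths by row (left-to-right, top-to-bottom): [10, 9, 7, 1]; [8, 7, 5]; [7, 6, 4]; [6, 5, 3]; [5, 4, 2]; [4, 3, 1]; [2, 1]. Product of hooks = 2560481280000. So f^λ = 21! / 2560481280000 = 51090942171709440000 / 2560481280000 = 19953648.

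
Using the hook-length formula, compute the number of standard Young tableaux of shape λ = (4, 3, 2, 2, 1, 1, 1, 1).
# SYT of shape (4, 3, 2, 2, 1, 1, 1, 1) = 91000

Hook-length formula: f^λ = n! / Π hook(c), product over all cells c of the Young diagram. For λ = (4, 3, 2, 2, 1, 1, 1, 1), n = 15 boxes. Hook lengths by row (left-to-right, top-to-bottom): [11, 6, 3, 1]; [9, 4, 1]; [7, 2]; [6, 1]; [4]; [3]; [2]; [1]. Product of hooks = 14370048. So f^λ = 15! / 14370048 = 1307674368000 / 14370048 = 91000.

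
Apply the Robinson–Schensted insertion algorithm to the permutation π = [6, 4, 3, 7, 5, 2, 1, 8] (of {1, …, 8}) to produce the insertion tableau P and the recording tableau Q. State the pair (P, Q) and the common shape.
P = [1, 5, 8] / [2, 7] / [3] / [4] / [6];  Q = [1, 4, 8] / [2, 5] / [3] / [6] / [7];  common shape = (3, 2, 1, 1, 1)

Row-insert the values π_1, π_2, … into P one at a time, bumping the leftmost entry strictly greater than the inserted value down to the next row. The recording tableau Q records, in position (i, j), the step at which that cell was added to P.
  Insert 6 (step 1): P = [6];  Q = [1]
  Insert 4 (step 2): P = [4] / [6];  Q = [1] / [2]
  Insert 3 (step 3): P = [3] / [4] / [6];  Q = [1] / [2] / [3]
  Insert 7 (step 4): P = [3, 7] / [4] / [6];  Q = [1, 4] / [2] / [3]
  Insert 5 (step 5): P = [3, 5] / [4, 7] / [6];  Q = [1, 4] / [2, 5] / [3]
  Insert 2 (step 6): P = [2, 5] / [3, 7] / [4] / [6];  Q = [1, 4] / [2, 5] / [3] / [6]
  Insert 1 (step 7): P = [1, 5] / [2, 7] / [3] / [4] / [6];  Q = [1, 4] / [2, 5] / [3] / [6] / [7]
  Insert 8 (step 8): P = [1, 5, 8] / [2, 7] / [3] / [4] / [6];  Q = [1, 4, 8] / [2, 5] / [3] / [6] / [7]
Final shape: (3, 2, 1, 1, 1).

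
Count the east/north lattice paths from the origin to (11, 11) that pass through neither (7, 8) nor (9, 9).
Number of paths = 304317

Inclusion–exclusion. Total paths: C(22, 11) = 705432. Through P₁: C(15, 7)·C(7, 4) = 225225. Through P₂: C(18, 9)·C(4, 2) = 291720. Since P₁ is strictly southwest of P₂, a monotone path through both must visit P₁ then P₂; paths through both = C(15, 7)·C(3, 2)·C(4, 2) = 115830. Avoid both = 705432 − 225225 − 291720 + 115830 = 304317.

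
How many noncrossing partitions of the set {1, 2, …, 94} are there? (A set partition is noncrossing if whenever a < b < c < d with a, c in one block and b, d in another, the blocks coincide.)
C_94 = 239993345518077005168915776623476723006280827488229600

These noncrossing partitions are counted by the Catalan number C_n = (1/(n + 1)) · C(2n, n). For n = 94: C_94 = (1/95) · C(188, 94) = 22799367824217315491046998779230288685596678611381812000/95 = 239993345518077005168915776623476723006280827488229600.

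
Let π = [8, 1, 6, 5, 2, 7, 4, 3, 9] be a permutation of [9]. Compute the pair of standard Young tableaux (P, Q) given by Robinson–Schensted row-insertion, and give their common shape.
P = [1, 2, 3, 9] / [4, 7] / [5] / [6] / [8];  Q = [1, 3, 6, 9] / [2, 7] / [4] / [5] / [8];  common shape = (4, 2, 1, 1, 1)

Row-insert the values π_1, π_2, … into P one at a time, bumping the leftmost entry strictly greater than the inserted value down to the next row. The recording tableau Q records, in position (i, j), the step at which that cell was added to P.
  Insert 8 (step 1): P = [8];  Q = [1]
  Insert 1 (step 2): P = [1] / [8];  Q = [1] / [2]
  Insert 6 (step 3): P = [1, 6] / [8];  Q = [1, 3] / [2]
  Insert 5 (step 4): P = [1, 5] / [6] / [8];  Q = [1, 3] / [2] / [4]
  Insert 2 (step 5): P = [1, 2] / [5] / [6] / [8];  Q = [1, 3] / [2] / [4] / [5]
  Insert 7 (step 6): P = [1, 2, 7] / [5] / [6] / [8];  Q = [1, 3, 6] / [2] / [4] / [5]
  Insert 4 (step 7): P = [1, 2, 4] / [5, 7] / [6] / [8];  Q = [1, 3, 6] / [2, 7] / [4] / [5]
  Insert 3 (step 8): P = [1, 2, 3] / [4, 7] / [5] / [6] / [8];  Q = [1, 3, 6] / [2, 7] / [4] / [5] / [8]
  Insert 9 (step 9): P = [1, 2, 3, 9] / [4, 7] / [5] / [6] / [8];  Q = [1, 3, 6, 9] / [2, 7] / [4] / [5] / [8]
Final shape: (4, 2, 1, 1, 1).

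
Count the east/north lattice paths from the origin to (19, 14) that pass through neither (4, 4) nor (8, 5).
Number of paths = 432617480

Inclusion–exclusion. Total paths: C(33, 19) = 818809200. Through P₁: C(8, 4)·C(25, 15) = 228813200. Through P₂: C(13, 8)·C(20, 11) = 216164520. Since P₁ is strictly southwest of P₂, a monotone path through both must visit P₁ then P₂; paths through both = C(8, 4)·C(5, 4)·C(20, 11) = 58786000. Avoid both = 818809200 − 228813200 − 216164520 + 58786000 = 432617480.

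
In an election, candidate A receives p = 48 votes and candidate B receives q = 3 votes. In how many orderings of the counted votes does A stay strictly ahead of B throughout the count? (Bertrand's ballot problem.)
Strict-lead orderings = 18375

Total orderings of the 51 votes with 48 for A: C(51, 48) = 20825. By the Bertrand ballot formula (Cycle Lemma / reflection principle), the number of orderings in which A is strictly ahead of B throughout is (p − q)/(p + q) · C(p + q, p) = (48 − 3)/(48 + 3) · 20825 = 18375.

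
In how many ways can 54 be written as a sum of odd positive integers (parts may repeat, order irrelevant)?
p_odd(54) = 5718

Enumerate partitions using only odd parts via the recurrence o(n, m) = o(n, m−2) + o(n−m, m) over odd m, starting from the largest odd part ≤ n. This gives p_odd(54) = 5718. (Euler's theorem: equals the count of distinct-part partitions.)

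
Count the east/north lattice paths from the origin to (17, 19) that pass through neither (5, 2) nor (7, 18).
Number of paths = 7502429608

Inclusion–exclusion. Total paths: C(36, 17) = 8597496600. Through P₁: C(7, 5)·C(29, 12) = 1089814635. Through P₂: C(25, 7)·C(11, 10) = 5287700. Since P₁ is strictly southwest of P₂, a monotone path through both must visit P₁ then P₂; paths through both = C(7, 5)·C(18, 2)·C(11, 10) = 35343. Avoid both = 8597496600 − 1089814635 − 5287700 + 35343 = 7502429608.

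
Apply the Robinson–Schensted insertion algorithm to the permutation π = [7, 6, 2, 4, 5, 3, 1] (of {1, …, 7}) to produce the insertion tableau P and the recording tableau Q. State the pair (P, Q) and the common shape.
P = [1, 3, 5] / [2] / [4] / [6] / [7];  Q = [1, 4, 5] / [2] / [3] / [6] / [7];  common shape = (3, 1, 1, 1, 1)

Row-insert the values π_1, π_2, … into P one at a time, bumping the leftmost entry strictly greater than the inserted value down to the next row. The recording tableau Q records, in position (i, j), the step at which that cell was added to P.
  Insert 7 (step 1): P = [7];  Q = [1]
  Insert 6 (step 2): P = [6] / [7];  Q = [1] / [2]
  Insert 2 (step 3): P = [2] / [6] / [7];  Q = [1] / [2] / [3]
  Insert 4 (step 4): P = [2, 4] / [6] / [7];  Q = [1, 4] / [2] / [3]
  Insert 5 (step 5): P = [2, 4, 5] / [6] / [7];  Q = [1, 4, 5] / [2] / [3]
  Insert 3 (step 6): P = [2, 3, 5] / [4] / [6] / [7];  Q = [1, 4, 5] / [2] / [3] / [6]
  Insert 1 (step 7): P = [1, 3, 5] / [2] / [4] / [6] / [7];  Q = [1, 4, 5] / [2] / [3] / [6] / [7]
Final shape: (3, 1, 1, 1, 1).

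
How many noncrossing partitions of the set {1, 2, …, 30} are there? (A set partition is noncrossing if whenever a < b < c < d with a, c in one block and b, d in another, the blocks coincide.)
C_30 = 3814986502092304

These noncrossing partitions are counted by the Catalan number C_n = (1/(n + 1)) · C(2n, n). For n = 30: C_30 = (1/31) · C(60, 30) = 118264581564861424/31 = 3814986502092304.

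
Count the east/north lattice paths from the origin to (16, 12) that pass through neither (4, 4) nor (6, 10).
Number of paths = 21204687

Inclusion–exclusion. Total paths: C(28, 16) = 30421755. Through P₁: C(8, 4)·C(20, 12) = 8817900. Through P₂: C(16, 6)·C(12, 10) = 528528. Since P₁ is strictly southwest of P₂, a monotone path through both must visit P₁ then P₂; paths through both = C(8, 4)·C(8, 2)·C(12, 10) = 129360. Avoid both = 30421755 − 8817900 − 528528 + 129360 = 21204687.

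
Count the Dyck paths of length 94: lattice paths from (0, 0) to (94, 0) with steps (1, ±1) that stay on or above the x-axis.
C_47 = 33868773757191046886429490

These Dyck paths are counted by the Catalan number C_n = (1/(n + 1)) · C(2n, n). For n = 47: C_47 = (1/48) · C(94, 47) = 1625701140345170250548615520/48 = 33868773757191046886429490.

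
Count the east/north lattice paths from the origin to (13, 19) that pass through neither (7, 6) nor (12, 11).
Number of paths = 292538274

Inclusion–exclusion. Total paths: C(32, 13) = 347373600. Through P₁: C(13, 7)·C(19, 6) = 46558512. Through P₂: C(23, 12)·C(9, 1) = 12168702. Since P₁ is strictly southwest of P₂, a monotone path through both must visit P₁ then P₂; paths through both = C(13, 7)·C(10, 5)·C(9, 1) = 3891888. Avoid both = 347373600 − 46558512 − 12168702 + 3891888 = 292538274.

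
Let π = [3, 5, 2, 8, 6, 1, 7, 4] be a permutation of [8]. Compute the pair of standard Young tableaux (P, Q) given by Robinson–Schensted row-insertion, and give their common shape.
P = [1, 4, 6, 7] / [2, 5] / [3, 8];  Q = [1, 2, 4, 7] / [3, 5] / [6, 8];  common shape = (4, 2, 2)

Row-insert the values π_1, π_2, … into P one at a time, bumping the leftmost entry strictly greater than the inserted value down to the next row. The recording tableau Q records, in position (i, j), the step at which that cell was added to P.
  Insert 3 (step 1): P = [3];  Q = [1]
  Insert 5 (step 2): P = [3, 5];  Q = [1, 2]
  Insert 2 (step 3): P = [2, 5] / [3];  Q = [1, 2] / [3]
  Insert 8 (step 4): P = [2, 5, 8] / [3];  Q = [1, 2, 4] / [3]
  Insert 6 (step 5): P = [2, 5, 6] / [3, 8];  Q = [1, 2, 4] / [3, 5]
  Insert 1 (step 6): P = [1, 5, 6] / [2, 8] / [3];  Q = [1, 2, 4] / [3, 5] / [6]
  Insert 7 (step 7): P = [1, 5, 6, 7] / [2, 8] / [3];  Q = [1, 2, 4, 7] / [3, 5] / [6]
  Insert 4 (step 8): P = [1, 4, 6, 7] / [2, 5] / [3, 8];  Q = [1, 2, 4, 7] / [3, 5] / [6, 8]
Final shape: (4, 2, 2).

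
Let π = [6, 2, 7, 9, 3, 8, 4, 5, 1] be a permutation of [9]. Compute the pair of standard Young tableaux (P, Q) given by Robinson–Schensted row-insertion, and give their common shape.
P = [1, 3, 4, 5] / [2, 7, 8] / [6] / [9];  Q = [1, 3, 4, 8] / [2, 5, 6] / [7] / [9];  common shape = (4, 3, 1, 1)

Row-insert the values π_1, π_2, … into P one at a time, bumping the leftmost entry strictly greater than the inserted value down to the next row. The recording tableau Q records, in position (i, j), the step at which that cell was added to P.
  Insert 6 (step 1): P = [6];  Q = [1]
  Insert 2 (step 2): P = [2] / [6];  Q = [1] / [2]
  Insert 7 (step 3): P = [2, 7] / [6];  Q = [1, 3] / [2]
  Insert 9 (step 4): P = [2, 7, 9] / [6];  Q = [1, 3, 4] / [2]
  Insert 3 (step 5): P = [2, 3, 9] / [6, 7];  Q = [1, 3, 4] / [2, 5]
  Insert 8 (step 6): P = [2, 3, 8] / [6, 7, 9];  Q = [1, 3, 4] / [2, 5, 6]
  Insert 4 (step 7): P = [2, 3, 4] / [6, 7, 8] / [9];  Q = [1, 3, 4] / [2, 5, 6] / [7]
  Insert 5 (step 8): P = [2, 3, 4, 5] / [6, 7, 8] / [9];  Q = [1, 3, 4, 8] / [2, 5, 6] / [7]
  Insert 1 (step 9): P = [1, 3, 4, 5] / [2, 7, 8] / [6] / [9];  Q = [1, 3, 4, 8] / [2, 5, 6] / [7] / [9]
Final shape: (4, 3, 1, 1).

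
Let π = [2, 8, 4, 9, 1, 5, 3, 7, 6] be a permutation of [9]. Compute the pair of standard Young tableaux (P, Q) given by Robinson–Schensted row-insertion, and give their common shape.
P = [1, 3, 5, 6] / [2, 4, 7] / [8, 9];  Q = [1, 2, 4, 8] / [3, 6, 9] / [5, 7];  common shape = (4, 3, 2)

Row-insert the values π_1, π_2, … into P one at a time, bumping the leftmost entry strictly greater than the inserted value down to the next row. The recording tableau Q records, in position (i, j), the step at which that cell was added to P.
  Insert 2 (step 1): P = [2];  Q = [1]
  Insert 8 (step 2): P = [2, 8];  Q = [1, 2]
  Insert 4 (step 3): P = [2, 4] / [8];  Q = [1, 2] / [3]
  Insert 9 (step 4): P = [2, 4, 9] / [8];  Q = [1, 2, 4] / [3]
  Insert 1 (step 5): P = [1, 4, 9] / [2] / [8];  Q = [1, 2, 4] / [3] / [5]
  Insert 5 (step 6): P = [1, 4, 5] / [2, 9] / [8];  Q = [1, 2, 4] / [3, 6] / [5]
  Insert 3 (step 7): P = [1, 3, 5] / [2, 4] / [8, 9];  Q = [1, 2, 4] / [3, 6] / [5, 7]
  Insert 7 (step 8): P = [1, 3, 5, 7] / [2, 4] / [8, 9];  Q = [1, 2, 4, 8] / [3, 6] / [5, 7]
  Insert 6 (step 9): P = [1, 3, 5, 6] / [2, 4, 7] / [8, 9];  Q = [1, 2, 4, 8] / [3, 6, 9] / [5, 7]
Final shape: (4, 3, 2).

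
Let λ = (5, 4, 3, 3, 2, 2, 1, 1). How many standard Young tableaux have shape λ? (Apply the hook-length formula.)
# SYT of shape (5, 4, 3, 3, 2, 2, 1, 1) = 523783260

Hook-length formula: f^λ = n! / Π hook(c), product over all cells c of the Young diagram. For λ = (5, 4, 3, 3, 2, 2, 1, 1), n = 21 boxes. Hook lengths by row (left-to-right, top-to-bottom): [12, 9, 6, 3, 1]; [10, 7, 4, 1]; [8, 5, 2]; [7, 4, 1]; [5, 2]; [4, 1]; [2]; [1]. Product of hooks = 97542144000. So f^λ = 21! / 97542144000 = 51090942171709440000 / 97542144000 = 523783260.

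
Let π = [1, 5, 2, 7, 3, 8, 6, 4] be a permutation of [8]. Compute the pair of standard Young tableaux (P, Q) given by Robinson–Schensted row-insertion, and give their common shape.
P = [1, 2, 3, 4] / [5, 6, 8] / [7];  Q = [1, 2, 4, 6] / [3, 5, 7] / [8];  common shape = (4, 3, 1)

Row-insert the values π_1, π_2, … into P one at a time, bumping the leftmost entry strictly greater than the inserted value down to the next row. The recording tableau Q records, in position (i, j), the step at which that cell was added to P.
  Insert 1 (step 1): P = [1];  Q = [1]
  Insert 5 (step 2): P = [1, 5];  Q = [1, 2]
  Insert 2 (step 3): P = [1, 2] / [5];  Q = [1, 2] / [3]
  Insert 7 (step 4): P = [1, 2, 7] / [5];  Q = [1, 2, 4] / [3]
  Insert 3 (step 5): P = [1, 2, 3] / [5, 7];  Q = [1, 2, 4] / [3, 5]
  Insert 8 (step 6): P = [1, 2, 3, 8] / [5, 7];  Q = [1, 2, 4, 6] / [3, 5]
  Insert 6 (step 7): P = [1, 2, 3, 6] / [5, 7, 8];  Q = [1, 2, 4, 6] / [3, 5, 7]
  Insert 4 (step 8): P = [1, 2, 3, 4] / [5, 6, 8] / [7];  Q = [1, 2, 4, 6] / [3, 5, 7] / [8]
Final shape: (4, 3, 1).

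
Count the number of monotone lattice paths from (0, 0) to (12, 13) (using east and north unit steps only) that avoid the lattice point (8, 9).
Number of paths = 3498600

Total paths from (0, 0) to (12, 13): C(25, 12) = 5200300. Paths through (8, 9): (paths (0, 0) → (8, 9)) × (paths (8, 9) → (12, 13)) = C(17, 8) · C(8, 4) = 24310 · 70 = 1701700. Avoidance count = 5200300 − 1701700 = 3498600.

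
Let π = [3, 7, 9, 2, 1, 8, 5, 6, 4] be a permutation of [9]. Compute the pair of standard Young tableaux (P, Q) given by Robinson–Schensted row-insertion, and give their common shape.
P = [1, 4, 6] / [2, 5, 8] / [3, 7] / [9];  Q = [1, 2, 3] / [4, 6, 8] / [5, 7] / [9];  common shape = (3, 3, 2, 1)

Row-insert the values π_1, π_2, … into P one at a time, bumping the leftmost entry strictly greater than the inserted value down to the next row. The recording tableau Q records, in position (i, j), the step at which that cell was added to P.
  Insert 3 (step 1): P = [3];  Q = [1]
  Insert 7 (step 2): P = [3, 7];  Q = [1, 2]
  Insert 9 (step 3): P = [3, 7, 9];  Q = [1, 2, 3]
  Insert 2 (step 4): P = [2, 7, 9] / [3];  Q = [1, 2, 3] / [4]
  Insert 1 (step 5): P = [1, 7, 9] / [2] / [3];  Q = [1, 2, 3] / [4] / [5]
  Insert 8 (step 6): P = [1, 7, 8] / [2, 9] / [3];  Q = [1, 2, 3] / [4, 6] / [5]
  Insert 5 (step 7): P = [1, 5, 8] / [2, 7] / [3, 9];  Q = [1, 2, 3] / [4, 6] / [5, 7]
  Insert 6 (step 8): P = [1, 5, 6] / [2, 7, 8] / [3, 9];  Q = [1, 2, 3] / [4, 6, 8] / [5, 7]
  Insert 4 (step 9): P = [1, 4, 6] / [2, 5, 8] / [3, 7] / [9];  Q = [1, 2, 3] / [4, 6, 8] / [5, 7] / [9]
Final shape: (3, 3, 2, 1).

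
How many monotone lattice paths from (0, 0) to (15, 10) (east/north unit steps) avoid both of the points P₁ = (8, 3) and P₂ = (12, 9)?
Number of paths = 1665360

Inclusion–exclusion. Total paths: C(25, 15) = 3268760. Through P₁: C(11, 8)·C(14, 7) = 566280. Through P₂: C(21, 12)·C(4, 3) = 1175720. Since P₁ is strictly southwest of P₂, a monotone path through both must visit P₁ then P₂; paths through both = C(11, 8)·C(10, 4)·C(4, 3) = 138600. Avoid both = 3268760 − 566280 − 1175720 + 138600 = 1665360.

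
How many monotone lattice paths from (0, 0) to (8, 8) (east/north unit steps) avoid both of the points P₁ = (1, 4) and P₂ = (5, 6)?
Number of paths = 7350

Inclusion–exclusion. Total paths: C(16, 8) = 12870. Through P₁: C(5, 1)·C(11, 7) = 1650. Through P₂: C(11, 5)·C(5, 3) = 4620. Since P₁ is strictly southwest of P₂, a monotone path through both must visit P₁ then P₂; paths through both = C(5, 1)·C(6, 4)·C(5, 3) = 750. Avoid both = 12870 − 1650 − 4620 + 750 = 7350.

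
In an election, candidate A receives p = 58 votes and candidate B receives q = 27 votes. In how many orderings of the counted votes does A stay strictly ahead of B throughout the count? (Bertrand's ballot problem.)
Strict-lead orderings = 4014128654600111661936

Total orderings of the 85 votes with 58 for A: C(85, 58) = 11006481794871273911760. By the Bertrand ballot formula (Cycle Lemma / reflection principle), the number of orderings in which A is strictly ahead of B throughout is (p − q)/(p + q) · C(p + q, p) = (58 − 27)/(58 + 27) · 11006481794871273911760 = 4014128654600111661936.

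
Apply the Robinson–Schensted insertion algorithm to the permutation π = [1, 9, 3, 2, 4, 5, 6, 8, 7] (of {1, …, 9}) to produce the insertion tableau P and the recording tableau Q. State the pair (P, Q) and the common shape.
P = [1, 2, 4, 5, 6, 7] / [3, 8] / [9];  Q = [1, 2, 5, 6, 7, 8] / [3, 9] / [4];  common shape = (6, 2, 1)

Row-insert the values π_1, π_2, … into P one at a time, bumping the leftmost entry strictly greater than the inserted value down to the next row. The recording tableau Q records, in position (i, j), the step at which that cell was added to P.
  Insert 1 (step 1): P = [1];  Q = [1]
  Insert 9 (step 2): P = [1, 9];  Q = [1, 2]
  Insert 3 (step 3): P = [1, 3] / [9];  Q = [1, 2] / [3]
  Insert 2 (step 4): P = [1, 2] / [3] / [9];  Q = [1, 2] / [3] / [4]
  Insert 4 (step 5): P = [1, 2, 4] / [3] / [9];  Q = [1, 2, 5] / [3] / [4]
  Insert 5 (step 6): P = [1, 2, 4, 5] / [3] / [9];  Q = [1, 2, 5, 6] / [3] / [4]
  Insert 6 (step 7): P = [1, 2, 4, 5, 6] / [3] / [9];  Q = [1, 2, 5, 6, 7] / [3] / [4]
  Insert 8 (step 8): P = [1, 2, 4, 5, 6, 8] / [3] / [9];  Q = [1, 2, 5, 6, 7, 8] / [3] / [4]
  Insert 7 (step 9): P = [1, 2, 4, 5, 6, 7] / [3, 8] / [9];  Q = [1, 2, 5, 6, 7, 8] / [3, 9] / [4]
Final shape: (6, 2, 1).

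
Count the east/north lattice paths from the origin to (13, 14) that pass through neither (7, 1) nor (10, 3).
Number of paths = 19766260

Inclusion–exclusion. Total paths: C(27, 13) = 20058300. Through P₁: C(8, 7)·C(19, 6) = 217056. Through P₂: C(13, 10)·C(14, 3) = 104104. Since P₁ is strictly southwest of P₂, a monotone path through both must visit P₁ then P₂; paths through both = C(8, 7)·C(5, 3)·C(14, 3) = 29120. Avoid both = 20058300 − 217056 − 104104 + 29120 = 19766260.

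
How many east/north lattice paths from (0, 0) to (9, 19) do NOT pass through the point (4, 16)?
Number of paths = 6635580

Total paths from (0, 0) to (9, 19): C(28, 9) = 6906900. Paths through (4, 16): (paths (0, 0) → (4, 16)) × (paths (4, 16) → (9, 19)) = C(20, 4) · C(8, 5) = 4845 · 56 = 271320. Avoidance count = 6906900 − 271320 = 6635580.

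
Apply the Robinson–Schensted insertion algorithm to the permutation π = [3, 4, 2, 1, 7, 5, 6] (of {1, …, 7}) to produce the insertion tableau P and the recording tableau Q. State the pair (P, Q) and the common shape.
P = [1, 4, 5, 6] / [2, 7] / [3];  Q = [1, 2, 5, 7] / [3, 6] / [4];  common shape = (4, 2, 1)

Row-insert the values π_1, π_2, … into P one at a time, bumping the leftmost entry strictly greater than the inserted value down to the next row. The recording tableau Q records, in position (i, j), the step at which that cell was added to P.
  Insert 3 (step 1): P = [3];  Q = [1]
  Insert 4 (step 2): P = [3, 4];  Q = [1, 2]
  Insert 2 (step 3): P = [2, 4] / [3];  Q = [1, 2] / [3]
  Insert 1 (step 4): P = [1, 4] / [2] / [3];  Q = [1, 2] / [3] / [4]
  Insert 7 (step 5): P = [1, 4, 7] / [2] / [3];  Q = [1, 2, 5] / [3] / [4]
  Insert 5 (step 6): P = [1, 4, 5] / [2, 7] / [3];  Q = [1, 2, 5] / [3, 6] / [4]
  Insert 6 (step 7): P = [1, 4, 5, 6] / [2, 7] / [3];  Q = [1, 2, 5, 7] / [3, 6] / [4]
Final shape: (4, 2, 1).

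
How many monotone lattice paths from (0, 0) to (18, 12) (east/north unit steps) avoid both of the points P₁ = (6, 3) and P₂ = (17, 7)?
Number of paths = 60414441

Inclusion–exclusion. Total paths: C(30, 18) = 86493225. Through P₁: C(9, 6)·C(21, 12) = 24690120. Through P₂: C(24, 17)·C(6, 1) = 2076624. Since P₁ is strictly southwest of P₂, a monotone path through both must visit P₁ then P₂; paths through both = C(9, 6)·C(15, 11)·C(6, 1) = 687960. Avoid both = 86493225 − 24690120 − 2076624 + 687960 = 60414441.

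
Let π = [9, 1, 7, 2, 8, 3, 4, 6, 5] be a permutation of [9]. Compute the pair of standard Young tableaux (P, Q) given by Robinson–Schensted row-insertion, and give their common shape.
P = [1, 2, 3, 4, 5] / [6, 8] / [7] / [9];  Q = [1, 3, 5, 7, 8] / [2, 6] / [4] / [9];  common shape = (5, 2, 1, 1)

Row-insert the values π_1, π_2, … into P one at a time, bumping the leftmost entry strictly greater than the inserted value down to the next row. The recording tableau Q records, in position (i, j), the step at which that cell was added to P.
  Insert 9 (step 1): P = [9];  Q = [1]
  Insert 1 (step 2): P = [1] / [9];  Q = [1] / [2]
  Insert 7 (step 3): P = [1, 7] / [9];  Q = [1, 3] / [2]
  Insert 2 (step 4): P = [1, 2] / [7] / [9];  Q = [1, 3] / [2] / [4]
  Insert 8 (step 5): P = [1, 2, 8] / [7] / [9];  Q = [1, 3, 5] / [2] / [4]
  Insert 3 (step 6): P = [1, 2, 3] / [7, 8] / [9];  Q = [1, 3, 5] / [2, 6] / [4]
  Insert 4 (step 7): P = [1, 2, 3, 4] / [7, 8] / [9];  Q = [1, 3, 5, 7] / [2, 6] / [4]
  Insert 6 (step 8): P = [1, 2, 3, 4, 6] / [7, 8] / [9];  Q = [1, 3, 5, 7, 8] / [2, 6] / [4]
  Insert 5 (step 9): P = [1, 2, 3, 4, 5] / [6, 8] / [7] / [9];  Q = [1, 3, 5, 7, 8] / [2, 6] / [4] / [9]
Final shape: (5, 2, 1, 1).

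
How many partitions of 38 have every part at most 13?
p(38, parts ≤ 13) = 18847

Use the recurrence p(n, m) = p(n, m−1) + p(n−m, m): either the largest part is < m (count p(n, m−1)) or the largest part is exactly m (remove one copy of m, count p(n−m, m)). With p(0, ·) = 1 this gives p(38, parts ≤ 13) = 18847. (By conjugating Young diagrams, this also counts partitions of 38 into at most 13 parts.)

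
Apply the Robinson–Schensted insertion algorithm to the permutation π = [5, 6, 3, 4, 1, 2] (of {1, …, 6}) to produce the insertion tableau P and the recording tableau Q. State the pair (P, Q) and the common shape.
P = [1, 2] / [3, 4] / [5, 6];  Q = [1, 2] / [3, 4] / [5, 6];  common shape = (2, 2, 2)

Row-insert the values π_1, π_2, … into P one at a time, bumping the leftmost entry strictly greater than the inserted value down to the next row. The recording tableau Q records, in position (i, j), the step at which that cell was added to P.
  Insert 5 (step 1): P = [5];  Q = [1]
  Insert 6 (step 2): P = [5, 6];  Q = [1, 2]
  Insert 3 (step 3): P = [3, 6] / [5];  Q = [1, 2] / [3]
  Insert 4 (step 4): P = [3, 4] / [5, 6];  Q = [1, 2] / [3, 4]
  Insert 1 (step 5): P = [1, 4] / [3, 6] / [5];  Q = [1, 2] / [3, 4] / [5]
  Insert 2 (step 6): P = [1, 2] / [3, 4] / [5, 6];  Q = [1, 2] / [3, 4] / [5, 6]
Final shape: (2, 2, 2).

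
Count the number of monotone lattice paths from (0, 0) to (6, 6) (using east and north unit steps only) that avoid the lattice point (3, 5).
Number of paths = 700

Total paths from (0, 0) to (6, 6): C(12, 6) = 924. Paths through (3, 5): (paths (0, 0) → (3, 5)) × (paths (3, 5) → (6, 6)) = C(8, 3) · C(4, 3) = 56 · 4 = 224. Avoidance count = 924 − 224 = 700.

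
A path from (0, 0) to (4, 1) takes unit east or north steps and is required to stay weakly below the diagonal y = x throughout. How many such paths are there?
Number of paths = 4

By the reflection principle (André's argument), the number of monotone paths to (4, 1) with n ≤ m that never go above y = x is C(5, 4) − C(5, 5) = 5 − 1 = 4.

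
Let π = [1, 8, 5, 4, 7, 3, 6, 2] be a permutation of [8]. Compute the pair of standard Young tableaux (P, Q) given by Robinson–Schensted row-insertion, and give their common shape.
P = [1, 2, 6] / [3, 7] / [4] / [5] / [8];  Q = [1, 2, 5] / [3, 7] / [4] / [6] / [8];  common shape = (3, 2, 1, 1, 1)

Row-insert the values π_1, π_2, … into P one at a time, bumping the leftmost entry strictly greater than the inserted value down to the next row. The recording tableau Q records, in position (i, j), the step at which that cell was added to P.
  Insert 1 (step 1): P = [1];  Q = [1]
  Insert 8 (step 2): P = [1, 8];  Q = [1, 2]
  Insert 5 (step 3): P = [1, 5] / [8];  Q = [1, 2] / [3]
  Insert 4 (step 4): P = [1, 4] / [5] / [8];  Q = [1, 2] / [3] / [4]
  Insert 7 (step 5): P = [1, 4, 7] / [5] / [8];  Q = [1, 2, 5] / [3] / [4]
  Insert 3 (step 6): P = [1, 3, 7] / [4] / [5] / [8];  Q = [1, 2, 5] / [3] / [4] / [6]
  Insert 6 (step 7): P = [1, 3, 6] / [4, 7] / [5] / [8];  Q = [1, 2, 5] / [3, 7] / [4] / [6]
  Insert 2 (step 8): P = [1, 2, 6] / [3, 7] / [4] / [5] / [8];  Q = [1, 2, 5] / [3, 7] / [4] / [6] / [8]
Final shape: (3, 2, 1, 1, 1).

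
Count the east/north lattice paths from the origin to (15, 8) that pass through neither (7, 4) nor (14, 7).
Number of paths = 173604

Inclusion–exclusion. Total paths: C(23, 15) = 490314. Through P₁: C(11, 7)·C(12, 8) = 163350. Through P₂: C(21, 14)·C(2, 1) = 232560. Since P₁ is strictly southwest of P₂, a monotone path through both must visit P₁ then P₂; paths through both = C(11, 7)·C(10, 7)·C(2, 1) = 79200. Avoid both = 490314 − 163350 − 232560 + 79200 = 173604.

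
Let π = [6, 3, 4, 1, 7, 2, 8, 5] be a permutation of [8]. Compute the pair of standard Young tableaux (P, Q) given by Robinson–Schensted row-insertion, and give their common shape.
P = [1, 2, 5, 8] / [3, 4, 7] / [6];  Q = [1, 3, 5, 7] / [2, 6, 8] / [4];  common shape = (4, 3, 1)

Row-insert the values π_1, π_2, … into P one at a time, bumping the leftmost entry strictly greater than the inserted value down to the next row. The recording tableau Q records, in position (i, j), the step at which that cell was added to P.
  Insert 6 (step 1): P = [6];  Q = [1]
  Insert 3 (step 2): P = [3] / [6];  Q = [1] / [2]
  Insert 4 (step 3): P = [3, 4] / [6];  Q = [1, 3] / [2]
  Insert 1 (step 4): P = [1, 4] / [3] / [6];  Q = [1, 3] / [2] / [4]
  Insert 7 (step 5): P = [1, 4, 7] / [3] / [6];  Q = [1, 3, 5] / [2] / [4]
  Insert 2 (step 6): P = [1, 2, 7] / [3, 4] / [6];  Q = [1, 3, 5] / [2, 6] / [4]
  Insert 8 (step 7): P = [1, 2, 7, 8] / [3, 4] / [6];  Q = [1, 3, 5, 7] / [2, 6] / [4]
  Insert 5 (step 8): P = [1, 2, 5, 8] / [3, 4, 7] / [6];  Q = [1, 3, 5, 7] / [2, 6, 8] / [4]
Final shape: (4, 3, 1).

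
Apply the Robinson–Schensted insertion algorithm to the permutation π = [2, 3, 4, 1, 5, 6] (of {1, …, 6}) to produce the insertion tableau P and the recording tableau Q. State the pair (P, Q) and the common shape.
P = [1, 3, 4, 5, 6] / [2];  Q = [1, 2, 3, 5, 6] / [4];  common shape = (5, 1)

Row-insert the values π_1, π_2, … into P one at a time, bumping the leftmost entry strictly greater than the inserted value down to the next row. The recording tableau Q records, in position (i, j), the step at which that cell was added to P.
  Insert 2 (step 1): P = [2];  Q = [1]
  Insert 3 (step 2): P = [2, 3];  Q = [1, 2]
  Insert 4 (step 3): P = [2, 3, 4];  Q = [1, 2, 3]
  Insert 1 (step 4): P = [1, 3, 4] / [2];  Q = [1, 2, 3] / [4]
  Insert 5 (step 5): P = [1, 3, 4, 5] / [2];  Q = [1, 2, 3, 5] / [4]
  Insert 6 (step 6): P = [1, 3, 4, 5, 6] / [2];  Q = [1, 2, 3, 5, 6] / [4]
Final shape: (5, 1).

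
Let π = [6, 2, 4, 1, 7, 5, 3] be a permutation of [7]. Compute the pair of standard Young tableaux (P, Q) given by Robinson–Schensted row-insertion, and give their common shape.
P = [1, 3, 5] / [2, 4] / [6, 7];  Q = [1, 3, 5] / [2, 6] / [4, 7];  common shape = (3, 2, 2)

Row-insert the values π_1, π_2, … into P one at a time, bumping the leftmost entry strictly greater than the inserted value down to the next row. The recording tableau Q records, in position (i, j), the step at which that cell was added to P.
  Insert 6 (step 1): P = [6];  Q = [1]
  Insert 2 (step 2): P = [2] / [6];  Q = [1] / [2]
  Insert 4 (step 3): P = [2, 4] / [6];  Q = [1, 3] / [2]
  Insert 1 (step 4): P = [1, 4] / [2] / [6];  Q = [1, 3] / [2] / [4]
  Insert 7 (step 5): P = [1, 4, 7] / [2] / [6];  Q = [1, 3, 5] / [2] / [4]
  Insert 5 (step 6): P = [1, 4, 5] / [2, 7] / [6];  Q = [1, 3, 5] / [2, 6] / [4]
  Insert 3 (step 7): P = [1, 3, 5] / [2, 4] / [6, 7];  Q = [1, 3, 5] / [2, 6] / [4, 7]
Final shape: (3, 2, 2).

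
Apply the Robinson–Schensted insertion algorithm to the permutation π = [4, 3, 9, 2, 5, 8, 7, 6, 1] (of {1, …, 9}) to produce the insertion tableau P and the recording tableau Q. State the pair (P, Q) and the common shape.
P = [1, 5, 6] / [2, 7] / [3, 8] / [4] / [9];  Q = [1, 3, 6] / [2, 5] / [4, 7] / [8] / [9];  common shape = (3, 2, 2, 1, 1)

Row-insert the values π_1, π_2, … into P one at a time, bumping the leftmost entry strictly greater than the inserted value down to the next row. The recording tableau Q records, in position (i, j), the step at which that cell was added to P.
  Insert 4 (step 1): P = [4];  Q = [1]
  Insert 3 (step 2): P = [3] / [4];  Q = [1] / [2]
  Insert 9 (step 3): P = [3, 9] / [4];  Q = [1, 3] / [2]
  Insert 2 (step 4): P = [2, 9] / [3] / [4];  Q = [1, 3] / [2] / [4]
  Insert 5 (step 5): P = [2, 5] / [3, 9] / [4];  Q = [1, 3] / [2, 5] / [4]
  Insert 8 (step 6): P = [2, 5, 8] / [3, 9] / [4];  Q = [1, 3, 6] / [2, 5] / [4]
  Insert 7 (step 7): P = [2, 5, 7] / [3, 8] / [4, 9];  Q = [1, 3, 6] / [2, 5] / [4, 7]
  Insert 6 (step 8): P = [2, 5, 6] / [3, 7] / [4, 8] / [9];  Q = [1, 3, 6] / [2, 5] / [4, 7] / [8]
  Insert 1 (step 9): P = [1, 5, 6] / [2, 7] / [3, 8] / [4] / [9];  Q = [1, 3, 6] / [2, 5] / [4, 7] / [8] / [9]
Final shape: (3, 2, 2, 1, 1).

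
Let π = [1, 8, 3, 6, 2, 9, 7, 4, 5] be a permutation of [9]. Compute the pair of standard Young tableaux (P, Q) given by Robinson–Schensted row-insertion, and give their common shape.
P = [1, 2, 4, 5] / [3, 6, 7] / [8, 9];  Q = [1, 2, 4, 6] / [3, 7, 9] / [5, 8];  common shape = (4, 3, 2)

Row-insert the values π_1, π_2, … into P one at a time, bumping the leftmost entry strictly greater than the inserted value down to the next row. The recording tableau Q records, in position (i, j), the step at which that cell was added to P.
  Insert 1 (step 1): P = [1];  Q = [1]
  Insert 8 (step 2): P = [1, 8];  Q = [1, 2]
  Insert 3 (step 3): P = [1, 3] / [8];  Q = [1, 2] / [3]
  Insert 6 (step 4): P = [1, 3, 6] / [8];  Q = [1, 2, 4] / [3]
  Insert 2 (step 5): P = [1, 2, 6] / [3] / [8];  Q = [1, 2, 4] / [3] / [5]
  Insert 9 (step 6): P = [1, 2, 6, 9] / [3] / [8];  Q = [1, 2, 4, 6] / [3] / [5]
  Insert 7 (step 7): P = [1, 2, 6, 7] / [3, 9] / [8];  Q = [1, 2, 4, 6] / [3, 7] / [5]
  Insert 4 (step 8): P = [1, 2, 4, 7] / [3, 6] / [8, 9];  Q = [1, 2, 4, 6] / [3, 7] / [5, 8]
  Insert 5 (step 9): P = [1, 2, 4, 5] / [3, 6, 7] / [8, 9];  Q = [1, 2, 4, 6] / [3, 7, 9] / [5, 8]
Final shape: (4, 3, 2).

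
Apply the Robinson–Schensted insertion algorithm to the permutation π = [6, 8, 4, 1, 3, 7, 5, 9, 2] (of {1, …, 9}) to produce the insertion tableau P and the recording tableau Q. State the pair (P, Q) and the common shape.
P = [1, 2, 5, 9] / [3, 7] / [4, 8] / [6];  Q = [1, 2, 6, 8] / [3, 5] / [4, 7] / [9];  common shape = (4, 2, 2, 1)

Row-insert the values π_1, π_2, … into P one at a time, bumping the leftmost entry strictly greater than the inserted value down to the next row. The recording tableau Q records, in position (i, j), the step at which that cell was added to P.
  Insert 6 (step 1): P = [6];  Q = [1]
  Insert 8 (step 2): P = [6, 8];  Q = [1, 2]
  Insert 4 (step 3): P = [4, 8] / [6];  Q = [1, 2] / [3]
  Insert 1 (step 4): P = [1, 8] / [4] / [6];  Q = [1, 2] / [3] / [4]
  Insert 3 (step 5): P = [1, 3] / [4, 8] / [6];  Q = [1, 2] / [3, 5] / [4]
  Insert 7 (step 6): P = [1, 3, 7] / [4, 8] / [6];  Q = [1, 2, 6] / [3, 5] / [4]
  Insert 5 (step 7): P = [1, 3, 5] / [4, 7] / [6, 8];  Q = [1, 2, 6] / [3, 5] / [4, 7]
  Insert 9 (step 8): P = [1, 3, 5, 9] / [4, 7] / [6, 8];  Q = [1, 2, 6, 8] / [3, 5] / [4, 7]
  Insert 2 (step 9): P = [1, 2, 5, 9] / [3, 7] / [4, 8] / [6];  Q = [1, 2, 6, 8] / [3, 5] / [4, 7] / [9]
Final shape: (4, 2, 2, 1).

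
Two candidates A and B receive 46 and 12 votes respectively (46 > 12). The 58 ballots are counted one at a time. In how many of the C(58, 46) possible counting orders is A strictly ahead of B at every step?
Strict-lead orderings = 522776255820

Total orderings of the 58 votes with 46 for A: C(58, 46) = 891794789340. By the Bertrand ballot formula (Cycle Lemma / reflection principle), the number of orderings in which A is strictly ahead of B throughout is (p − q)/(p + q) · C(p + q, p) = (46 − 12)/(46 + 12) · 891794789340 = 522776255820.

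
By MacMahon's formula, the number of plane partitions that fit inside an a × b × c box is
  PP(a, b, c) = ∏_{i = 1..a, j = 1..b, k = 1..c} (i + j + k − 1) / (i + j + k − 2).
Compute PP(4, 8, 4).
PP(4, 8, 4) = 184225041

Evaluate the triple product over i = 1..4, j = 1..8, k = 1..4. The factors are (2/1) · (3/2) · (4/3) · (5/4) · (3/2) · (4/3) · (5/4) · (6/5) · … (128 factors total). The numerators and denominators telescope so the product is an integer; carrying out the multiplication exactly gives PP(4, 8, 4) = 184225041.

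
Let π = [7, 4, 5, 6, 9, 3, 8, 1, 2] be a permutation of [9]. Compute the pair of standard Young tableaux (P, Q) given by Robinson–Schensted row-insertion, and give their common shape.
P = [1, 2, 6, 8] / [3, 5] / [4, 9] / [7];  Q = [1, 3, 4, 5] / [2, 7] / [6, 9] / [8];  common shape = (4, 2, 2, 1)

Row-insert the values π_1, π_2, … into P one at a time, bumping the leftmost entry strictly greater than the inserted value down to the next row. The recording tableau Q records, in position (i, j), the step at which that cell was added to P.
  Insert 7 (step 1): P = [7];  Q = [1]
  Insert 4 (step 2): P = [4] / [7];  Q = [1] / [2]
  Insert 5 (step 3): P = [4, 5] / [7];  Q = [1, 3] / [2]
  Insert 6 (step 4): P = [4, 5, 6] / [7];  Q = [1, 3, 4] / [2]
  Insert 9 (step 5): P = [4, 5, 6, 9] / [7];  Q = [1, 3, 4, 5] / [2]
  Insert 3 (step 6): P = [3, 5, 6, 9] / [4] / [7];  Q = [1, 3, 4, 5] / [2] / [6]
  Insert 8 (step 7): P = [3, 5, 6, 8] / [4, 9] / [7];  Q = [1, 3, 4, 5] / [2, 7] / [6]
  Insert 1 (step 8): P = [1, 5, 6, 8] / [3, 9] / [4] / [7];  Q = [1, 3, 4, 5] / [2, 7] / [6] / [8]
  Insert 2 (step 9): P = [1, 2, 6, 8] / [3, 5] / [4, 9] / [7];  Q = [1, 3, 4, 5] / [2, 7] / [6, 9] / [8]
Final shape: (4, 2, 2, 1).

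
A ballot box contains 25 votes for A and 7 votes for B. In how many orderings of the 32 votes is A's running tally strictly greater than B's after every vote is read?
Strict-lead orderings = 1893294

Total orderings of the 32 votes with 25 for A: C(32, 25) = 3365856. By the Bertrand ballot formula (Cycle Lemma / reflection principle), the number of orderings in which A is strictly ahead of B throughout is (p − q)/(p + q) · C(p + q, p) = (25 − 7)/(25 + 7) · 3365856 = 1893294.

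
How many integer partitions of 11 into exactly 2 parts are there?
p(11, 2 parts) = 5

Partitions of n into exactly k parts ↔ partitions of n − k into at most k parts (subtract 1 from each part). For n = 11, k = 2, the partitions are: 10+1, 9+2, 8+3, 7+4, 6+5. Count = 5.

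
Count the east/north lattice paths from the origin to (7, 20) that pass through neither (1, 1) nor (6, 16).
Number of paths = 315805

Inclusion–exclusion. Total paths: C(27, 7) = 888030. Through P₁: C(2, 1)·C(25, 6) = 354200. Through P₂: C(22, 6)·C(5, 1) = 373065. Since P₁ is strictly southwest of P₂, a monotone path through both must visit P₁ then P₂; paths through both = C(2, 1)·C(20, 5)·C(5, 1) = 155040. Avoid both = 888030 − 354200 − 373065 + 155040 = 315805.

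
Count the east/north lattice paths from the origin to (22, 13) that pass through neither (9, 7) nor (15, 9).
Number of paths = 840177000

Inclusion–exclusion. Total paths: C(35, 22) = 1476337800. Through P₁: C(16, 9)·C(19, 13) = 310390080. Through P₂: C(24, 15)·C(11, 7) = 431476320. Since P₁ is strictly southwest of P₂, a monotone path through both must visit P₁ then P₂; paths through both = C(16, 9)·C(8, 6)·C(11, 7) = 105705600. Avoid both = 1476337800 − 310390080 − 431476320 + 105705600 = 840177000.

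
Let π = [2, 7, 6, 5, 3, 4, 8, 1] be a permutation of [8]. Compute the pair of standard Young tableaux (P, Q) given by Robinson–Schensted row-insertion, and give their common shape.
P = [1, 3, 4, 8] / [2] / [5] / [6] / [7];  Q = [1, 2, 6, 7] / [3] / [4] / [5] / [8];  common shape = (4, 1, 1, 1, 1)

Row-insert the values π_1, π_2, … into P one at a time, bumping the leftmost entry strictly greater than the inserted value down to the next row. The recording tableau Q records, in position (i, j), the step at which that cell was added to P.
  Insert 2 (step 1): P = [2];  Q = [1]
  Insert 7 (step 2): P = [2, 7];  Q = [1, 2]
  Insert 6 (step 3): P = [2, 6] / [7];  Q = [1, 2] / [3]
  Insert 5 (step 4): P = [2, 5] / [6] / [7];  Q = [1, 2] / [3] / [4]
  Insert 3 (step 5): P = [2, 3] / [5] / [6] / [7];  Q = [1, 2] / [3] / [4] / [5]
  Insert 4 (step 6): P = [2, 3, 4] / [5] / [6] / [7];  Q = [1, 2, 6] / [3] / [4] / [5]
  Insert 8 (step 7): P = [2, 3, 4, 8] / [5] / [6] / [7];  Q = [1, 2, 6, 7] / [3] / [4] / [5]
  Insert 1 (step 8): P = [1, 3, 4, 8] / [2] / [5] / [6] / [7];  Q = [1, 2, 6, 7] / [3] / [4] / [5] / [8]
Final shape: (4, 1, 1, 1, 1).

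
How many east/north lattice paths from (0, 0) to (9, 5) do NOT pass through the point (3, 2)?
Number of paths = 1162

Total paths from (0, 0) to (9, 5): C(14, 9) = 2002. Paths through (3, 2): (paths (0, 0) → (3, 2)) × (paths (3, 2) → (9, 5)) = C(5, 3) · C(9, 6) = 10 · 84 = 840. Avoidance count = 2002 − 840 = 1162.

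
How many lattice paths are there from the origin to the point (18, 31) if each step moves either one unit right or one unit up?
Number of paths = 11554258485616

A monotone lattice path from (0, 0) to (18, 31) consists of 18 east steps and 31 north steps in some order, so it is determined by which 18 of the 49 steps are east. The count is C(49, 18) = 11554258485616.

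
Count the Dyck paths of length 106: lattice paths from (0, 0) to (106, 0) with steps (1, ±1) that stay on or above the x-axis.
C_53 = 116157871455782434250553845880

These Dyck paths are counted by the Catalan number C_n = (1/(n + 1)) · C(2n, n). For n = 53: C_53 = (1/54) · C(106, 53) = 6272525058612251449529907677520/54 = 116157871455782434250553845880.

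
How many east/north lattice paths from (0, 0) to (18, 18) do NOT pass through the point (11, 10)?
Number of paths = 6805407840

Total paths from (0, 0) to (18, 18): C(36, 18) = 9075135300. Paths through (11, 10): (paths (0, 0) → (11, 10)) × (paths (11, 10) → (18, 18)) = C(21, 11) · C(15, 7) = 352716 · 6435 = 2269727460. Avoidance count = 9075135300 − 2269727460 = 6805407840.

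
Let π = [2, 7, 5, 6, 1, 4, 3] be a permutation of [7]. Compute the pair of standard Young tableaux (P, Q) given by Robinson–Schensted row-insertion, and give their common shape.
P = [1, 3, 6] / [2, 4] / [5] / [7];  Q = [1, 2, 4] / [3, 6] / [5] / [7];  common shape = (3, 2, 1, 1)

Row-insert the values π_1, π_2, … into P one at a time, bumping the leftmost entry strictly greater than the inserted value down to the next row. The recording tableau Q records, in position (i, j), the step at which that cell was added to P.
  Insert 2 (step 1): P = [2];  Q = [1]
  Insert 7 (step 2): P = [2, 7];  Q = [1, 2]
  Insert 5 (step 3): P = [2, 5] / [7];  Q = [1, 2] / [3]
  Insert 6 (step 4): P = [2, 5, 6] / [7];  Q = [1, 2, 4] / [3]
  Insert 1 (step 5): P = [1, 5, 6] / [2] / [7];  Q = [1, 2, 4] / [3] / [5]
  Insert 4 (step 6): P = [1, 4, 6] / [2, 5] / [7];  Q = [1, 2, 4] / [3, 6] / [5]
  Insert 3 (step 7): P = [1, 3, 6] / [2, 4] / [5] / [7];  Q = [1, 2, 4] / [3, 6] / [5] / [7]
Final shape: (3, 2, 1, 1).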